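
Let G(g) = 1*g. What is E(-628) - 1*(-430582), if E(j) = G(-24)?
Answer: 430558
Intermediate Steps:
G(g) = g
E(j) = -24
E(-628) - 1*(-430582) = -24 - 1*(-430582) = -24 + 430582 = 430558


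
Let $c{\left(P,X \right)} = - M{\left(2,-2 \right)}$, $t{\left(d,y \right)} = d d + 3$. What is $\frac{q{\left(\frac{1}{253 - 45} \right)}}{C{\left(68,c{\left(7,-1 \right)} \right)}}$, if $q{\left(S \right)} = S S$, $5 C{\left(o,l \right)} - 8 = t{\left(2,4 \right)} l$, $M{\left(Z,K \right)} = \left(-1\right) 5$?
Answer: $\frac{5}{1860352} \approx 2.6877 \cdot 10^{-6}$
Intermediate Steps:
$M{\left(Z,K \right)} = -5$
$t{\left(d,y \right)} = 3 + d^{2}$ ($t{\left(d,y \right)} = d^{2} + 3 = 3 + d^{2}$)
$c{\left(P,X \right)} = 5$ ($c{\left(P,X \right)} = \left(-1\right) \left(-5\right) = 5$)
$C{\left(o,l \right)} = \frac{8}{5} + \frac{7 l}{5}$ ($C{\left(o,l \right)} = \frac{8}{5} + \frac{\left(3 + 2^{2}\right) l}{5} = \frac{8}{5} + \frac{\left(3 + 4\right) l}{5} = \frac{8}{5} + \frac{7 l}{5}$)
$q{\left(S \right)} = S^{2}$
$\frac{q{\left(\frac{1}{253 - 45} \right)}}{C{\left(68,c{\left(7,-1 \right)} \right)}} = \frac{\left(\frac{1}{253 - 45}\right)^{2}}{\frac{8}{5} + \frac{7}{5} \cdot 5} = \frac{\left(\frac{1}{208}\right)^{2}}{\frac{8}{5} + 7} = \frac{1}{43264 \cdot \frac{43}{5}} = \frac{1}{43264} \cdot \frac{5}{43} = \frac{5}{1860352}$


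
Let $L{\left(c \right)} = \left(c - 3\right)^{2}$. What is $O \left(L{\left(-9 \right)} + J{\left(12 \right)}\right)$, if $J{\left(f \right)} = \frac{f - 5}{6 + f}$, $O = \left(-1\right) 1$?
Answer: $- \frac{2599}{18} \approx -144.39$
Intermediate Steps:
$O = -1$
$J{\left(f \right)} = \frac{-5 + f}{6 + f}$
$L{\left(c \right)} = \left(-3 + c\right)^{2}$
$O \left(L{\left(-9 \right)} + J{\left(12 \right)}\right) = - (\left(-3 - 9\right)^{2} + \frac{-5 + 12}{6 + 12}) = - (\left(-12\right)^{2} + \frac{1}{18} \cdot 7) = - (144 + \frac{1}{18} \cdot 7) = - (144 + \frac{7}{18}) = \left(-1\right) \frac{2599}{18} = - \frac{2599}{18}$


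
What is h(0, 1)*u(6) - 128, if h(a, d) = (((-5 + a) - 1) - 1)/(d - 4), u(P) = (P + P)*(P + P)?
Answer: 208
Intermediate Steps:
u(P) = 4*P² (u(P) = (2*P)*(2*P) = 4*P²)
h(a, d) = (-7 + a)/(-4 + d) (h(a, d) = ((-6 + a) - 1)/(-4 + d) = (-7 + a)/(-4 + d))
h(0, 1)*u(6) - 128 = ((-7 + 0)/(-4 + 1))*(4*6²) - 128 = (-7/(-3))*(4*36) - 128 = -⅓*(-7)*144 - 128 = (7/3)*144 - 128 = 336 - 128 = 208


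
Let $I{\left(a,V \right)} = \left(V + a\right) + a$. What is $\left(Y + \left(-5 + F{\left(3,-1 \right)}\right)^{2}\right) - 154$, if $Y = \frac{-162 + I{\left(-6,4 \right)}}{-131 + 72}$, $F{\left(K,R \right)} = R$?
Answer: $- \frac{6792}{59} \approx -115.12$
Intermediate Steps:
$I{\left(a,V \right)} = V + 2 a$
$Y = \frac{170}{59}$ ($Y = \frac{-162 + \left(4 + 2 \left(-6\right)\right)}{-131 + 72} = \frac{-162 + \left(4 - 12\right)}{-59} = \left(-162 - 8\right) \left(- \frac{1}{59}\right) = \left(-170\right) \left(- \frac{1}{59}\right) = \frac{170}{59} \approx 2.8814$)
$\left(Y + \left(-5 + F{\left(3,-1 \right)}\right)^{2}\right) - 154 = \left(\frac{170}{59} + \left(-5 - 1\right)^{2}\right) - 154 = \left(\frac{170}{59} + \left(-6\right)^{2}\right) - 154 = \left(\frac{170}{59} + 36\right) - 154 = \frac{2294}{59} - 154 = - \frac{6792}{59}$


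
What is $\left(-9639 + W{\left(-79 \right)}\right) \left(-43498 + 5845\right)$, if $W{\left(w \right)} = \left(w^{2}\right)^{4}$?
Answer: $-57123698019048804066$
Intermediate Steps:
$W{\left(w \right)} = w^{8}$
$\left(-9639 + W{\left(-79 \right)}\right) \left(-43498 + 5845\right) = \left(-9639 + \left(-79\right)^{8}\right) \left(-43498 + 5845\right) = \left(-9639 + 1517108809906561\right) \left(-37653\right) = 1517108809896922 \left(-37653\right) = -57123698019048804066$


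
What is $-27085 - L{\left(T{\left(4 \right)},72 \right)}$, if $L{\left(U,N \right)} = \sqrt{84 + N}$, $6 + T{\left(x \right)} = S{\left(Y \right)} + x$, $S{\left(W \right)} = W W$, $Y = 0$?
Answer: $-27085 - 2 \sqrt{39} \approx -27098.0$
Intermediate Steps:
$S{\left(W \right)} = W^{2}$
$T{\left(x \right)} = -6 + x$ ($T{\left(x \right)} = -6 + \left(0^{2} + x\right) = -6 + \left(0 + x\right) = -6 + x$)
$-27085 - L{\left(T{\left(4 \right)},72 \right)} = -27085 - \sqrt{84 + 72} = -27085 - \sqrt{156} = -27085 - 2 \sqrt{39}$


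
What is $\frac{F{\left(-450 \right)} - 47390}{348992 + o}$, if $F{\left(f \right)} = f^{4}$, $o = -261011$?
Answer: $\frac{41006202610}{87981} \approx 4.6608 \cdot 10^{5}$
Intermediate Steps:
$\frac{F{\left(-450 \right)} - 47390}{348992 + o} = \frac{\left(-450\right)^{4} - 47390}{348992 - 261011} = \frac{41006250000 - 47390}{87981} = 41006202610 \cdot \frac{1}{87981} = \frac{41006202610}{87981}$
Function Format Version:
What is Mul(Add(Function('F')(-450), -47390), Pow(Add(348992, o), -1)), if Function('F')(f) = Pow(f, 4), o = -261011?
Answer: Rational(41006202610, 87981) ≈ 4.6608e+5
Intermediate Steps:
Mul(Add(Function('F')(-450), -47390), Pow(Add(348992, o), -1)) = Mul(Add(Pow(-450, 4), -47390), Pow(Add(348992, -261011), -1)) = Mul(Add(41006250000, -47390), Pow(87981, -1)) = Mul(41006202610, Rational(1, 87981)) = Rational(41006202610, 87981)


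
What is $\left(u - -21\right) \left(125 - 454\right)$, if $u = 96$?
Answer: $-38493$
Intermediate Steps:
$\left(u - -21\right) \left(125 - 454\right) = \left(96 - -21\right) \left(125 - 454\right) = \left(96 + 21\right) \left(-329\right) = 117 \left(-329\right) = -38493$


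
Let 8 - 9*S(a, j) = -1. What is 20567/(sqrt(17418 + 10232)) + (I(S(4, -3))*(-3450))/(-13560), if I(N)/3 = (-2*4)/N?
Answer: -690/113 + 20567*sqrt(1106)/5530 ≈ 117.58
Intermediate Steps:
S(a, j) = 1 (S(a, j) = 8/9 - 1/9*(-1) = 8/9 + 1/9 = 1)
I(N) = -24/N (I(N) = 3*((-2*4)/N) = 3*(-8/N) = -24/N)
20567/(sqrt(17418 + 10232)) + (I(S(4, -3))*(-3450))/(-13560) = 20567/(sqrt(17418 + 10232)) + (-24/1*(-3450))/(-13560) = 20567/(sqrt(27650)) + (-24*1*(-3450))*(-1/13560) = 20567/((5*sqrt(1106))) - 24*(-3450)*(-1/13560) = 20567*(sqrt(1106)/5530) + 82800*(-1/13560) = 20567*sqrt(1106)/5530 - 690/113 = -690/113 + 20567*sqrt(1106)/5530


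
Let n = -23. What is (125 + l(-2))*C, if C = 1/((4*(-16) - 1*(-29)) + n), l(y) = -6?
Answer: -119/58 ≈ -2.0517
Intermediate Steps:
C = -1/58 (C = 1/((4*(-16) - 1*(-29)) - 23) = 1/((-64 + 29) - 23) = 1/(-35 - 23) = 1/(-58) = -1/58 ≈ -0.017241)
(125 + l(-2))*C = (125 - 6)*(-1/58) = 119*(-1/58) = -119/58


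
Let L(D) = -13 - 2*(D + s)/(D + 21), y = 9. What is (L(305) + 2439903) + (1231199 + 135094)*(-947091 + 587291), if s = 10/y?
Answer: -721162209477925/1467 ≈ -4.9159e+11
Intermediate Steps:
s = 10/9 ≈ 1.1111
L(D) = -13 - 2*(10/9 + D)/(21 + D) (L(D) = -13 - 2*(D + 10/9)/(D + 21) = -13 - 2*(10/9 + D)/(21 + D))
(L(305) + 2439903) + (1231199 + 135094)*(-947091 + 587291) = ((-2477 - 135*305)/(9*(21 + 305)) + 2439903) + (1231199 + 135094)*(-947091 + 587291) = ((⅑)*(-2477 - 41175)/326 + 2439903) + 1366293*(-359800) = ((⅑)*(1/326)*(-43652) + 2439903) - 491592221400 = (-21826/1467 + 2439903) - 491592221400 = 3579315875/1467 - 491592221400 = -721162209477925/1467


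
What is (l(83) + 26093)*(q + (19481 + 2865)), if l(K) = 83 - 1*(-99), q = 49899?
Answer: 1898237375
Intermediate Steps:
l(K) = 182 (l(K) = 83 + 99 = 182)
(l(83) + 26093)*(q + (19481 + 2865)) = (182 + 26093)*(49899 + (19481 + 2865)) = 26275*(49899 + 22346) = 26275*72245 = 1898237375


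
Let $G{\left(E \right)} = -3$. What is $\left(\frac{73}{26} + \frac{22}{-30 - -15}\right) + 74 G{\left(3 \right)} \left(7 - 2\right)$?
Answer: $- \frac{432377}{390} \approx -1108.7$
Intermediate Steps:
$\left(\frac{73}{26} + \frac{22}{-30 - -15}\right) + 74 G{\left(3 \right)} \left(7 - 2\right) = \left(\frac{73}{26} + \frac{22}{-30 - -15}\right) + 74 \left(- 3 \left(7 - 2\right)\right) = \left(73 \cdot \frac{1}{26} + \frac{22}{-30 + 15}\right) + 74 \left(\left(-3\right) 5\right) = \left(\frac{73}{26} + \frac{22}{-15}\right) + 74 \left(-15\right) = \left(\frac{73}{26} + 22 \left(- \frac{1}{15}\right)\right) - 1110 = \left(\frac{73}{26} - \frac{22}{15}\right) - 1110 = \frac{523}{390} - 1110 = - \frac{432377}{390}$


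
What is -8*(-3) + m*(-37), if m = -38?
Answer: 1430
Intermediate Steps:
-8*(-3) + m*(-37) = -8*(-3) - 38*(-37) = 24 + 1406 = 1430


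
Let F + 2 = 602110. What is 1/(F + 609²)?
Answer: 1/972989 ≈ 1.0278e-6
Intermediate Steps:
F = 602108 (F = -2 + 602110 = 602108)
1/(F + 609²) = 1/(602108 + 609²) = 1/(602108 + 370881) = 1/972989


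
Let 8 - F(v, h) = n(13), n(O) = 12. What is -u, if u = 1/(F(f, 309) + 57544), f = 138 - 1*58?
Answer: -1/57540 ≈ -1.7379e-5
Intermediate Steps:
f = 80 (f = 138 - 58 = 80)
F(v, h) = -4 (F(v, h) = 8 - 1*12 = 8 - 12 = -4)
u = 1/57540 (u = 1/(-4 + 57544) = 1/57540 ≈ 1.7379e-5)
-u = -1*1/57540 = -1/57540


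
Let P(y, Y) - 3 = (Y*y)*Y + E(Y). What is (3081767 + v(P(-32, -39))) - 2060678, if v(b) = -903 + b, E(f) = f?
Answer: 971478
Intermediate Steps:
P(y, Y) = 3 + Y + y*Y² (P(y, Y) = 3 + ((Y*y)*Y + Y) = 3 + (y*Y² + Y) = 3 + (Y + y*Y²) = 3 + Y + y*Y²)
(3081767 + v(P(-32, -39))) - 2060678 = (3081767 + (-903 + (3 - 39 - 32*(-39)²))) - 2060678 = (3081767 + (-903 + (3 - 39 - 32*1521))) - 2060678 = (3081767 + (-903 + (3 - 39 - 48672))) - 2060678 = (3081767 + (-903 - 48708)) - 2060678 = (3081767 - 49611) - 2060678 = 3032156 - 2060678 = 971478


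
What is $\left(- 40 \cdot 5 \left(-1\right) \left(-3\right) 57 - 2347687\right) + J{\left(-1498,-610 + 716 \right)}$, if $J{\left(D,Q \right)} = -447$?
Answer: $-2382334$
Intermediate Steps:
$\left(- 40 \cdot 5 \left(-1\right) \left(-3\right) 57 - 2347687\right) + J{\left(-1498,-610 + 716 \right)} = \left(- 40 \cdot 5 \left(-1\right) \left(-3\right) 57 - 2347687\right) - 447 = \left(- 40 \left(\left(-5\right) \left(-3\right)\right) 57 - 2347687\right) - 447 = \left(\left(-40\right) 15 \cdot 57 - 2347687\right) - 447 = \left(\left(-600\right) 57 - 2347687\right) - 447 = \left(-34200 - 2347687\right) - 447 = -2381887 - 447 = -2382334$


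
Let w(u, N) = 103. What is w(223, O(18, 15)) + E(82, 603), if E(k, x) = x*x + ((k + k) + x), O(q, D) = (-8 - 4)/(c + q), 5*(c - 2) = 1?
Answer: 364479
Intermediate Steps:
c = 11/5 (c = 2 + (1/5)*1 = 2 + 1/5 = 11/5 ≈ 2.2000)
O(q, D) = -12/(11/5 + q) (O(q, D) = (-8 - 4)/(11/5 + q) = -12/(11/5 + q))
E(k, x) = x + x**2 + 2*k (E(k, x) = x**2 + (2*k + x) = x**2 + (x + 2*k) = x + x**2 + 2*k)
w(223, O(18, 15)) + E(82, 603) = 103 + (603 + 603**2 + 2*82) = 103 + (603 + 363609 + 164) = 103 + 364376 = 364479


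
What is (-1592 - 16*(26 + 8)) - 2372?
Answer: -4508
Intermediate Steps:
(-1592 - 16*(26 + 8)) - 2372 = (-1592 - 16*34) - 2372 = (-1592 - 544) - 2372 = -2136 - 2372 = -4508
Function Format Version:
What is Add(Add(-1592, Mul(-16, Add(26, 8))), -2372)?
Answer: -4508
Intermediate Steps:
Add(Add(-1592, Mul(-16, Add(26, 8))), -2372) = Add(Add(-1592, Mul(-16, 34)), -2372) = Add(Add(-1592, -544), -2372) = Add(-2136, -2372) = -4508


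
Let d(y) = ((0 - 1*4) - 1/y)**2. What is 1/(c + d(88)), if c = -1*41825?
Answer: -7744/323768191 ≈ -2.3918e-5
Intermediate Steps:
d(y) = (-4 - 1/y)**2 (d(y) = ((0 - 4) - 1/y)**2 = (-4 - 1/y)**2)
c = -41825
1/(c + d(88)) = 1/(-41825 + (1 + 4*88)**2/88**2) = 1/(-41825 + (1 + 352)**2/7744) = 1/(-41825 + (1/7744)*353**2) = 1/(-41825 + (1/7744)*124609) = 1/(-41825 + 124609/7744) = 1/(-323768191/7744) = -7744/323768191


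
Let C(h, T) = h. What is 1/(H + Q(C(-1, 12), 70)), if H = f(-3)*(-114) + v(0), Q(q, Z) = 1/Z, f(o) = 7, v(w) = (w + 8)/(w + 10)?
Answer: -70/55803 ≈ -0.0012544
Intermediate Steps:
v(w) = (8 + w)/(10 + w)
H = -3986/5 (H = 7*(-114) + (8 + 0)/(10 + 0) = -798 + 8/10 = -798 + (⅒)*8 = -798 + ⅘ = -3986/5 ≈ -797.20)
1/(H + Q(C(-1, 12), 70)) = 1/(-3986/5 + 1/70) = 1/(-55803/70) = -70/55803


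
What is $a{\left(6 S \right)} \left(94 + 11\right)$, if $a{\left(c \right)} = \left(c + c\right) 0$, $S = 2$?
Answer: $0$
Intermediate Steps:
$a{\left(c \right)} = 0$ ($a{\left(c \right)} = 2 c 0 = 0$)
$a{\left(6 S \right)} \left(94 + 11\right) = 0 \left(94 + 11\right) = 0 \cdot 105 = 0$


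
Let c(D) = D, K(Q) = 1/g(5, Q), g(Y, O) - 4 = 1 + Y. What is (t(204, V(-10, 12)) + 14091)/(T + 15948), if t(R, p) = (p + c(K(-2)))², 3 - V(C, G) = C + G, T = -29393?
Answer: -1409221/1344500 ≈ -1.0481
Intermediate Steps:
g(Y, O) = 5 + Y (g(Y, O) = 4 + (1 + Y) = 5 + Y)
K(Q) = ⅒ (K(Q) = 1/(5 + 5) = 1/10 = ⅒)
V(C, G) = 3 - C - G (V(C, G) = 3 - (C + G) = 3 + (-C - G) = 3 - C - G)
t(R, p) = (⅒ + p)² (t(R, p) = (p + ⅒)² = (⅒ + p)²)
(t(204, V(-10, 12)) + 14091)/(T + 15948) = ((1 + 10*(3 - 1*(-10) - 1*12))²/100 + 14091)/(-29393 + 15948) = ((1 + 10*(3 + 10 - 12))²/100 + 14091)/(-13445) = ((1 + 10*1)²/100 + 14091)*(-1/13445) = ((1 + 10)²/100 + 14091)*(-1/13445) = ((1/100)*11² + 14091)*(-1/13445) = ((1/100)*121 + 14091)*(-1/13445) = (121/100 + 14091)*(-1/13445) = (1409221/100)*(-1/13445) = -1409221/1344500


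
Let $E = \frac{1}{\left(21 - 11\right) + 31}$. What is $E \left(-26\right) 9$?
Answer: $- \frac{234}{41} \approx -5.7073$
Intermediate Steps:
$E = \frac{1}{41}$ ($E = \frac{1}{10 + 31} = \frac{1}{41} \approx 0.02439$)
$E \left(-26\right) 9 = \frac{1}{41} \left(-26\right) 9 = \left(- \frac{26}{41}\right) 9 = - \frac{234}{41}$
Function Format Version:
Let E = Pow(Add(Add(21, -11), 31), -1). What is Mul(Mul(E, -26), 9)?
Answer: Rational(-234, 41) ≈ -5.7073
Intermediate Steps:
E = Rational(1, 41) (E = Pow(Add(10, 31), -1) = Pow(41, -1) = Rational(1, 41) ≈ 0.024390)
Mul(Mul(E, -26), 9) = Mul(Mul(Rational(1, 41), -26), 9) = Mul(Rational(-26, 41), 9) = Rational(-234, 41)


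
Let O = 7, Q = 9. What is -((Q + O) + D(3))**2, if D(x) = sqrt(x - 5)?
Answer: -(16 + I*sqrt(2))**2 ≈ -254.0 - 45.255*I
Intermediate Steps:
D(x) = sqrt(-5 + x)
-((Q + O) + D(3))**2 = -((9 + 7) + sqrt(-5 + 3))**2 = -(16 + sqrt(-2))**2 = -(16 + I*sqrt(2))**2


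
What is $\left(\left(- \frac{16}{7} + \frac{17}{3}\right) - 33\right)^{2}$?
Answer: $\frac{386884}{441} \approx 877.29$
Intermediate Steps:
$\left(\left(- \frac{16}{7} + \frac{17}{3}\right) - 33\right)^{2} = \left(\frac{71}{21} - 33\right)^{2} = \left(- \frac{622}{21}\right)^{2} = \frac{386884}{441}$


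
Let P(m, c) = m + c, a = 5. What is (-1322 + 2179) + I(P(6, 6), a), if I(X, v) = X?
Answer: 869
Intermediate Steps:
P(m, c) = c + m
(-1322 + 2179) + I(P(6, 6), a) = (-1322 + 2179) + (6 + 6) = 857 + 12 = 869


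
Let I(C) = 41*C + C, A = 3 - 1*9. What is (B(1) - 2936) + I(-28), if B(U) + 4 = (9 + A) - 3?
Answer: -4116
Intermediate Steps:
A = -6 (A = 3 - 9 = -6)
I(C) = 42*C
B(U) = -4 (B(U) = -4 + ((9 - 6) - 3) = -4 + (3 - 3) = -4 + 0 = -4)
(B(1) - 2936) + I(-28) = (-4 - 2936) + 42*(-28) = -2940 - 1176 = -4116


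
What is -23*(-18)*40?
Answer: 16560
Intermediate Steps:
-23*(-18)*40 = 414*40 = 16560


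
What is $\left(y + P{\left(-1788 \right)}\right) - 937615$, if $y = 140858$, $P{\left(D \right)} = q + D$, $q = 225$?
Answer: $-798320$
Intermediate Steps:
$P{\left(D \right)} = 225 + D$
$\left(y + P{\left(-1788 \right)}\right) - 937615 = \left(140858 + \left(225 - 1788\right)\right) - 937615 = \left(140858 - 1563\right) - 937615 = 139295 - 937615 = -798320$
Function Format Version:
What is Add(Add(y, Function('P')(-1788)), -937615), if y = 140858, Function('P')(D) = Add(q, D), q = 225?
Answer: -798320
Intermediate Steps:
Function('P')(D) = Add(225, D)
Add(Add(y, Function('P')(-1788)), -937615) = Add(Add(140858, Add(225, -1788)), -937615) = Add(Add(140858, -1563), -937615) = Add(139295, -937615) = -798320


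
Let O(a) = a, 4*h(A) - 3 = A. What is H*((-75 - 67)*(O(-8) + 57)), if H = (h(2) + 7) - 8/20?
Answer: -546203/10 ≈ -54620.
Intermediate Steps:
h(A) = ¾ + A/4
H = 157/20 (H = ((¾ + (¼)*2) + 7) - 8/20 = ((¾ + ½) + 7) - 8*1/20 = (5/4 + 7) - ⅖ = 33/4 - ⅖ = 157/20 ≈ 7.8500)
H*((-75 - 67)*(O(-8) + 57)) = 157*((-75 - 67)*(-8 + 57))/20 = 157*(-142*49)/20 = (157/20)*(-6958) = -546203/10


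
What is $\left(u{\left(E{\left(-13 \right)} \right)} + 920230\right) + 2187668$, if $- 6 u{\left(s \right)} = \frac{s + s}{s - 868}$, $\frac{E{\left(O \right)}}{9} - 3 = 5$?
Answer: $\frac{618471708}{199} \approx 3.1079 \cdot 10^{6}$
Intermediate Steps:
$E{\left(O \right)} = 72$ ($E{\left(O \right)} = 27 + 9 \cdot 5 = 27 + 45 = 72$)
$u{\left(s \right)} = - \frac{s}{3 \left(-868 + s\right)}$ ($u{\left(s \right)} = - \frac{\left(s + s\right) \frac{1}{s - 868}}{6} = - \frac{2 s \frac{1}{-868 + s}}{6} = - \frac{s}{3 \left(-868 + s\right)}$)
$\left(u{\left(E{\left(-13 \right)} \right)} + 920230\right) + 2187668 = \left(\left(-1\right) 72 \frac{1}{-2604 + 3 \cdot 72} + 920230\right) + 2187668 = \left(\left(-1\right) 72 \frac{1}{-2604 + 216} + 920230\right) + 2187668 = \left(\left(-1\right) 72 \frac{1}{-2388} + 920230\right) + 2187668 = \left(\left(-1\right) 72 \left(- \frac{1}{2388}\right) + 920230\right) + 2187668 = \left(\frac{6}{199} + 920230\right) + 2187668 = \frac{183125776}{199} + 2187668 = \frac{618471708}{199}$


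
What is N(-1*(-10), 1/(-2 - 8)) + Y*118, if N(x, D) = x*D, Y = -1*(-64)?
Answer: 7551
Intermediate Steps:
Y = 64
N(x, D) = D*x
N(-1*(-10), 1/(-2 - 8)) + Y*118 = (-1*(-10))/(-2 - 8) + 64*118 = 10/(-10) + 7552 = -⅒*10 + 7552 = -1 + 7552 = 7551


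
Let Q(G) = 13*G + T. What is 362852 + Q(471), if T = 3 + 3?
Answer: 368981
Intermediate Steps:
T = 6
Q(G) = 6 + 13*G (Q(G) = 13*G + 6 = 6 + 13*G)
362852 + Q(471) = 362852 + (6 + 13*471) = 362852 + (6 + 6123) = 362852 + 6129 = 368981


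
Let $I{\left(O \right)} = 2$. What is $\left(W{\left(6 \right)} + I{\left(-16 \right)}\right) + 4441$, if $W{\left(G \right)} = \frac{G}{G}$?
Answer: $4444$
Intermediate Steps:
$W{\left(G \right)} = 1$
$\left(W{\left(6 \right)} + I{\left(-16 \right)}\right) + 4441 = \left(1 + 2\right) + 4441 = 3 + 4441 = 4444$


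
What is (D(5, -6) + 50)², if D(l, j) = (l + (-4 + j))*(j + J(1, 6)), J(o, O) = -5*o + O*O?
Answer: 5625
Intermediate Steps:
J(o, O) = O² - 5*o (J(o, O) = -5*o + O² = O² - 5*o)
D(l, j) = (31 + j)*(-4 + j + l) (D(l, j) = (l + (-4 + j))*(j + (6² - 5*1)) = (-4 + j + l)*(j + (36 - 5)) = (-4 + j + l)*(j + 31) = (-4 + j + l)*(31 + j) = (31 + j)*(-4 + j + l))
(D(5, -6) + 50)² = ((-124 + (-6)² + 27*(-6) + 31*5 - 6*5) + 50)² = ((-124 + 36 - 162 + 155 - 30) + 50)² = (-125 + 50)² = (-75)² = 5625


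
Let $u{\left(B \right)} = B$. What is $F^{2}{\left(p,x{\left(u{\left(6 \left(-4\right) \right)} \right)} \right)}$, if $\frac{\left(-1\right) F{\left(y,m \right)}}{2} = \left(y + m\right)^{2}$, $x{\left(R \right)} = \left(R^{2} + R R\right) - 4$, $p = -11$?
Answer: $6685006749444$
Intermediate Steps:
$x{\left(R \right)} = -4 + 2 R^{2}$ ($x{\left(R \right)} = \left(R^{2} + R^{2}\right) - 4 = 2 R^{2} - 4 = -4 + 2 R^{2}$)
$F{\left(y,m \right)} = - 2 \left(m + y\right)^{2}$ ($F{\left(y,m \right)} = - 2 \left(y + m\right)^{2} = - 2 \left(m + y\right)^{2}$)
$F^{2}{\left(p,x{\left(u{\left(6 \left(-4\right) \right)} \right)} \right)} = \left(- 2 \left(\left(-4 + 2 \left(6 \left(-4\right)\right)^{2}\right) - 11\right)^{2}\right)^{2} = \left(- 2 \left(\left(-4 + 2 \left(-24\right)^{2}\right) - 11\right)^{2}\right)^{2} = \left(- 2 \left(\left(-4 + 2 \cdot 576\right) - 11\right)^{2}\right)^{2} = \left(- 2 \left(\left(-4 + 1152\right) - 11\right)^{2}\right)^{2} = \left(- 2 \left(1148 - 11\right)^{2}\right)^{2} = \left(- 2 \cdot 1137^{2}\right)^{2} = \left(\left(-2\right) 1292769\right)^{2} = \left(-2585538\right)^{2} = 6685006749444$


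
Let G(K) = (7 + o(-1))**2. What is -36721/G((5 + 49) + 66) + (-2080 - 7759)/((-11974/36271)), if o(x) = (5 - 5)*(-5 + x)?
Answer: 17046950827/586726 ≈ 29054.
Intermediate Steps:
o(x) = 0 (o(x) = 0*(-5 + x) = 0)
G(K) = 49 (G(K) = (7 + 0)**2 = 7**2 = 49)
-36721/G((5 + 49) + 66) + (-2080 - 7759)/((-11974/36271)) = -36721/49 + (-2080 - 7759)/((-11974/36271)) = -36721*1/49 - 9839/((-11974*1/36271)) = -36721/49 - 9839/(-11974/36271) = -36721/49 - 9839*(-36271/11974) = -36721/49 + 356870369/11974 = 17046950827/586726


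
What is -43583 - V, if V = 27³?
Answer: -63266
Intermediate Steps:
V = 19683
-43583 - V = -43583 - 1*19683 = -43583 - 19683 = -63266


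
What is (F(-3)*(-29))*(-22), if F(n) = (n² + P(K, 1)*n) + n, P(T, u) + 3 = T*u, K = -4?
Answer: 17226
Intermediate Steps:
P(T, u) = -3 + T*u
F(n) = n² - 6*n (F(n) = (n² + (-3 - 4*1)*n) + n = (n² + (-3 - 4)*n) + n = (n² - 7*n) + n = n² - 6*n)
(F(-3)*(-29))*(-22) = (-3*(-6 - 3)*(-29))*(-22) = (-3*(-9)*(-29))*(-22) = (27*(-29))*(-22) = -783*(-22) = 17226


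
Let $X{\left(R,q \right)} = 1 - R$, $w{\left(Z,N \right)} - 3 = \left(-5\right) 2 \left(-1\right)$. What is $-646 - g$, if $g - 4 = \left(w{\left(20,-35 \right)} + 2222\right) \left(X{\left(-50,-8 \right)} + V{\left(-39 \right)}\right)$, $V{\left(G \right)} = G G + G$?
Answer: $-3426905$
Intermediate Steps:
$V{\left(G \right)} = G + G^{2}$ ($V{\left(G \right)} = G^{2} + G = G + G^{2}$)
$w{\left(Z,N \right)} = 13$ ($w{\left(Z,N \right)} = 3 + \left(-5\right) 2 \left(-1\right) = 3 - -10 = 3 + 10 = 13$)
$g = 3426259$ ($g = 4 + \left(13 + 2222\right) \left(\left(1 - -50\right) - 39 \left(1 - 39\right)\right) = 4 + 2235 \left(\left(1 + 50\right) - -1482\right) = 4 + 2235 \left(51 + 1482\right) = 4 + 2235 \cdot 1533 = 4 + 3426255 = 3426259$)
$-646 - g = -646 - 3426259 = -3426905$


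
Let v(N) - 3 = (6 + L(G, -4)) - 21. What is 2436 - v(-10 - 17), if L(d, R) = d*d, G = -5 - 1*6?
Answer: 2327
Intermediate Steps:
G = -11 (G = -5 - 6 = -11)
L(d, R) = d²
v(N) = 109 (v(N) = 3 + ((6 + (-11)²) - 21) = 3 + ((6 + 121) - 21) = 3 + (127 - 21) = 3 + 106 = 109)
2436 - v(-10 - 17) = 2436 - 1*109 = 2436 - 109 = 2327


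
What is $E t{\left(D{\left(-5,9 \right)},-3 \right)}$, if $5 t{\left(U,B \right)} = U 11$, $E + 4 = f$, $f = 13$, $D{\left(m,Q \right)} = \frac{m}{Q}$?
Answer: $-11$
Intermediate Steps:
$E = 9$ ($E = -4 + 13 = 9$)
$t{\left(U,B \right)} = \frac{11 U}{5}$ ($t{\left(U,B \right)} = \frac{U 11}{5} = \frac{11 U}{5}$)
$E t{\left(D{\left(-5,9 \right)},-3 \right)} = 9 \frac{11 \left(- \frac{5}{9}\right)}{5} = 9 \frac{11 \left(\left(-5\right) \frac{1}{9}\right)}{5} = 9 \cdot \frac{11}{5} \left(- \frac{5}{9}\right) = 9 \left(- \frac{11}{9}\right) = -11$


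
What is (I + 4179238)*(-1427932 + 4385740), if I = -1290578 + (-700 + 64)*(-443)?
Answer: 9377458145664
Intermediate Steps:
I = -1008830 (I = -1290578 - 636*(-443) = -1290578 + 281748 = -1008830)
(I + 4179238)*(-1427932 + 4385740) = (-1008830 + 4179238)*(-1427932 + 4385740) = 3170408*2957808 = 9377458145664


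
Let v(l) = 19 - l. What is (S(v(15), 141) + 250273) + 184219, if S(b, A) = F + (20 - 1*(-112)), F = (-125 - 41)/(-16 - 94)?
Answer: 23904403/55 ≈ 4.3463e+5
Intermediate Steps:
F = 83/55 (F = -166/(-110) = -166*(-1/110) = 83/55 ≈ 1.5091)
S(b, A) = 7343/55 (S(b, A) = 83/55 + (20 - 1*(-112)) = 83/55 + (20 + 112) = 83/55 + 132 = 7343/55)
(S(v(15), 141) + 250273) + 184219 = (7343/55 + 250273) + 184219 = 13772358/55 + 184219 = 23904403/55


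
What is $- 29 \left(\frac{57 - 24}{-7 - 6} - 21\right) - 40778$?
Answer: $- \frac{521240}{13} \approx -40095.0$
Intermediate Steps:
$- 29 \left(\frac{57 - 24}{-7 - 6} - 21\right) - 40778 = - 29 \left(\frac{33}{-13} - 21\right) - 40778 = - 29 \left(33 \left(- \frac{1}{13}\right) - 21\right) - 40778 = - 29 \left(- \frac{33}{13} - 21\right) - 40778 = \left(-29\right) \left(- \frac{306}{13}\right) - 40778 = \frac{8874}{13} - 40778 = - \frac{521240}{13}$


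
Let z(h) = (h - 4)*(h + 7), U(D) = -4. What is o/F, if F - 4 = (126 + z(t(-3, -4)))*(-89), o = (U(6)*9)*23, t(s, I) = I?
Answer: 414/4537 ≈ 0.091250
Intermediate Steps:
z(h) = (-4 + h)*(7 + h)
o = -828 (o = -4*9*23 = -36*23 = -828)
F = -9074 (F = 4 + (126 + (-28 + (-4)**2 + 3*(-4)))*(-89) = 4 + (126 + (-28 + 16 - 12))*(-89) = 4 + (126 - 24)*(-89) = 4 + 102*(-89) = 4 - 9078 = -9074)
o/F = -828/(-9074) = -828*(-1/9074) = 414/4537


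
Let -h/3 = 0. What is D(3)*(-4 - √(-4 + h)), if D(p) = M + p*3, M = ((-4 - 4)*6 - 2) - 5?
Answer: 184 + 92*I ≈ 184.0 + 92.0*I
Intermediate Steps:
h = 0 (h = -3*0 = 0)
M = -55 (M = (-8*6 - 2) - 5 = (-48 - 2) - 5 = -50 - 5 = -55)
D(p) = -55 + 3*p (D(p) = -55 + p*3 = -55 + 3*p)
D(3)*(-4 - √(-4 + h)) = (-55 + 3*3)*(-4 - √(-4 + 0)) = (-55 + 9)*(-4 - √(-4)) = -46*(-4 - 2*I) = 184 + 92*I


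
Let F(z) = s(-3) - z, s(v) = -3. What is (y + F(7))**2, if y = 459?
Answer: 201601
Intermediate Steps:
F(z) = -3 - z
(y + F(7))**2 = (459 + (-3 - 1*7))**2 = (459 + (-3 - 7))**2 = (459 - 10)**2 = 449**2 = 201601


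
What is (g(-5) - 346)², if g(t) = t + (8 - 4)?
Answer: 120409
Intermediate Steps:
g(t) = 4 + t (g(t) = t + 4 = 4 + t)
(g(-5) - 346)² = ((4 - 5) - 346)² = (-1 - 346)² = (-347)² = 120409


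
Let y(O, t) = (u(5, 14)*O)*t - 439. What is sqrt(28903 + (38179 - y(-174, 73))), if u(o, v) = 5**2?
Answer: sqrt(385071) ≈ 620.54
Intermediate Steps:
u(o, v) = 25
y(O, t) = -439 + 25*O*t (y(O, t) = (25*O)*t - 439 = 25*O*t - 439 = -439 + 25*O*t)
sqrt(28903 + (38179 - y(-174, 73))) = sqrt(28903 + (38179 - (-439 + 25*(-174)*73))) = sqrt(28903 + (38179 - (-439 - 317550))) = sqrt(28903 + (38179 - 1*(-317989))) = sqrt(28903 + (38179 + 317989)) = sqrt(28903 + 356168) = sqrt(385071)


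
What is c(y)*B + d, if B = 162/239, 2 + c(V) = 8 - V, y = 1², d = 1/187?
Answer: 151709/44693 ≈ 3.3945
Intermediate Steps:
d = 1/187 ≈ 0.0053476
y = 1
c(V) = 6 - V (c(V) = -2 + (8 - V) = 6 - V)
B = 162/239 (B = 162*(1/239) = 162/239 ≈ 0.67782)
c(y)*B + d = (6 - 1*1)*(162/239) + 1/187 = (6 - 1)*(162/239) + 1/187 = 5*(162/239) + 1/187 = 810/239 + 1/187 = 151709/44693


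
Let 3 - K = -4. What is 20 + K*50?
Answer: 370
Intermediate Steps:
K = 7 (K = 3 - 1*(-4) = 3 + 4 = 7)
20 + K*50 = 20 + 7*50 = 20 + 350 = 370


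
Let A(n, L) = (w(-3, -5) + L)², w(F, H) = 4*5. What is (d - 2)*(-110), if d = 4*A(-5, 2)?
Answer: -212740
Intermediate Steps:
w(F, H) = 20
A(n, L) = (20 + L)²
d = 1936 (d = 4*(20 + 2)² = 4*22² = 4*484 = 1936)
(d - 2)*(-110) = (1936 - 2)*(-110) = 1934*(-110) = -212740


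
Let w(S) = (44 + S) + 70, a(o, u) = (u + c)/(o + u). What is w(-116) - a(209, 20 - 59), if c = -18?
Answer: -283/170 ≈ -1.6647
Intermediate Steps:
a(o, u) = (-18 + u)/(o + u) (a(o, u) = (u - 18)/(o + u) = (-18 + u)/(o + u))
w(S) = 114 + S
w(-116) - a(209, 20 - 59) = (114 - 116) - (-18 + (20 - 59))/(209 + (20 - 59)) = -2 - (-18 - 39)/(209 - 39) = -2 - (-57)/170 = -2 - 1*(-57/170) = -2 + 57/170 = -283/170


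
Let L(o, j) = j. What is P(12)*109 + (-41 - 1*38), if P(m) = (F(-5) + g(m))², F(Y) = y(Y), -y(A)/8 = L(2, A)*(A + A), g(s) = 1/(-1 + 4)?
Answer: 156697798/9 ≈ 1.7411e+7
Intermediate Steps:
g(s) = ⅓ (g(s) = 1/3 = ⅓)
y(A) = -16*A² (y(A) = -8*A*(A + A) = -8*A*2*A = -16*A²)
F(Y) = -16*Y²
P(m) = 1437601/9 (P(m) = (-16*(-5)² + ⅓)² = (-16*25 + ⅓)² = (-400 + ⅓)² = (-1199/3)² = 1437601/9)
P(12)*109 + (-41 - 1*38) = (1437601/9)*109 + (-41 - 1*38) = 156698509/9 + (-41 - 38) = 156698509/9 - 79 = 156697798/9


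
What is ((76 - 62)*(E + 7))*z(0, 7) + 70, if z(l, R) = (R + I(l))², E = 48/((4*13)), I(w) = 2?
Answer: 117712/13 ≈ 9054.8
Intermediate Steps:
E = 12/13 (E = 48/52 = 48*(1/52) = 12/13 ≈ 0.92308)
z(l, R) = (2 + R)² (z(l, R) = (R + 2)² = (2 + R)²)
((76 - 62)*(E + 7))*z(0, 7) + 70 = ((76 - 62)*(12/13 + 7))*(2 + 7)² + 70 = (14*(103/13))*9² + 70 = (1442/13)*81 + 70 = 116802/13 + 70 = 117712/13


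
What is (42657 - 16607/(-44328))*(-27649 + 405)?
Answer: -12879029577533/11082 ≈ -1.1622e+9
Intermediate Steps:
(42657 - 16607/(-44328))*(-27649 + 405) = (42657 - 16607*(-1/44328))*(-27244) = (42657 + 16607/44328)*(-27244) = (1890916103/44328)*(-27244) = -12879029577533/11082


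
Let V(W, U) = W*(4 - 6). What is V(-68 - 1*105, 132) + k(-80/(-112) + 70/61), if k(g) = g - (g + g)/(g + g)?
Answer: 148110/427 ≈ 346.86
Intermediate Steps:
V(W, U) = -2*W (V(W, U) = W*(-2) = -2*W)
k(g) = -1 + g (k(g) = g - 2*g/(2*g) = g - 2*g*1/(2*g) = g - 1*1 = g - 1 = -1 + g)
V(-68 - 1*105, 132) + k(-80/(-112) + 70/61) = -2*(-68 - 1*105) + (-1 + (-80/(-112) + 70/61)) = -2*(-68 - 105) + (-1 + (-80*(-1/112) + 70*(1/61))) = -2*(-173) + (-1 + (5/7 + 70/61)) = 346 + (-1 + 795/427) = 346 + 368/427 = 148110/427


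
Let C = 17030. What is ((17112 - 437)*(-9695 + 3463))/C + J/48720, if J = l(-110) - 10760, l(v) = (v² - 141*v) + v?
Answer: -8437715183/1382836 ≈ -6101.8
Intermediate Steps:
l(v) = v² - 140*v
J = 16740 (J = -110*(-140 - 110) - 10760 = -110*(-250) - 10760 = 27500 - 10760 = 16740)
((17112 - 437)*(-9695 + 3463))/C + J/48720 = ((17112 - 437)*(-9695 + 3463))/17030 + 16740/48720 = (16675*(-6232))*(1/17030) + 16740*(1/48720) = -103918600*1/17030 + 279/812 = -10391860/1703 + 279/812 = -8437715183/1382836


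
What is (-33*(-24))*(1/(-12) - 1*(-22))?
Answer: 17358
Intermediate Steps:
(-33*(-24))*(1/(-12) - 1*(-22)) = 792*(-1/12 + 22) = 792*(263/12) = 17358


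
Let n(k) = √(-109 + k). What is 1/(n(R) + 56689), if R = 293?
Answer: 56689/3213642537 - 2*√46/3213642537 ≈ 1.7636e-5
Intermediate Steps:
1/(n(R) + 56689) = 1/(√(-109 + 293) + 56689) = 1/(√184 + 56689) = 1/(2*√46 + 56689) = 1/(56689 + 2*√46)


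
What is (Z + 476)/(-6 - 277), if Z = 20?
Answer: -496/283 ≈ -1.7526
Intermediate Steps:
(Z + 476)/(-6 - 277) = (20 + 476)/(-6 - 277) = 496/(-283) = 496*(-1/283) = -496/283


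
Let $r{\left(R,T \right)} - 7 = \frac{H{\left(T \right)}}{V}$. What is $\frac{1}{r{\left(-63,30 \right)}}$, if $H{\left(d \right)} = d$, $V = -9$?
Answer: $\frac{3}{11} \approx 0.27273$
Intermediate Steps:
$r{\left(R,T \right)} = 7 - \frac{T}{9}$ ($r{\left(R,T \right)} = 7 + \frac{T}{-9} = 7 + T \left(- \frac{1}{9}\right) = 7 - \frac{T}{9}$)
$\frac{1}{r{\left(-63,30 \right)}} = \frac{1}{7 - \frac{10}{3}} = \frac{1}{\frac{11}{3}} = \frac{3}{11}$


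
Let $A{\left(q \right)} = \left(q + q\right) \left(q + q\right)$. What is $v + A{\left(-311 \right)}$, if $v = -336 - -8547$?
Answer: $395095$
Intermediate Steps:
$A{\left(q \right)} = 4 q^{2}$ ($A{\left(q \right)} = 2 q 2 q = 4 q^{2}$)
$v = 8211$ ($v = -336 + 8547 = 8211$)
$v + A{\left(-311 \right)} = 8211 + 4 \left(-311\right)^{2} = 8211 + 4 \cdot 96721 = 8211 + 386884 = 395095$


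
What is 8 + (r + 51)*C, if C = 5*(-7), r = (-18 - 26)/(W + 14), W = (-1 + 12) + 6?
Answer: -53547/31 ≈ -1727.3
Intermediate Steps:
W = 17 (W = 11 + 6 = 17)
r = -44/31 (r = (-18 - 26)/(17 + 14) = -44/31 ≈ -1.4194)
C = -35
8 + (r + 51)*C = 8 + (-44/31 + 51)*(-35) = 8 + (1537/31)*(-35) = 8 - 53795/31 = -53547/31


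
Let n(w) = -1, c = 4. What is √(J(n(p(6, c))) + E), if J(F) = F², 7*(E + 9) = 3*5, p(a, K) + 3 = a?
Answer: I*√287/7 ≈ 2.4202*I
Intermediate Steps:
p(a, K) = -3 + a
E = -48/7 (E = -9 + (3*5)/7 = -9 + (⅐)*15 = -9 + 15/7 = -48/7 ≈ -6.8571)
√(J(n(p(6, c))) + E) = √((-1)² - 48/7) = √(1 - 48/7) = √(-41/7) = I*√287/7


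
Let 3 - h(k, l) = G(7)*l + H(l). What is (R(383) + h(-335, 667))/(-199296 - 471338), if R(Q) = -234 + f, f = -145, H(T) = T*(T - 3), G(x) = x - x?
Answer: 221632/335317 ≈ 0.66096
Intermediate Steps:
G(x) = 0
H(T) = T*(-3 + T)
h(k, l) = 3 - l*(-3 + l) (h(k, l) = 3 - (0*l + l*(-3 + l)) = 3 - (0 + l*(-3 + l)) = 3 - l*(-3 + l))
R(Q) = -379 (R(Q) = -234 - 145 = -379)
(R(383) + h(-335, 667))/(-199296 - 471338) = (-379 + (3 - 1*667*(-3 + 667)))/(-199296 - 471338) = (-379 + (3 - 1*667*664))/(-670634) = (-379 + (3 - 442888))*(-1/670634) = (-379 - 442885)*(-1/670634) = -443264*(-1/670634) = 221632/335317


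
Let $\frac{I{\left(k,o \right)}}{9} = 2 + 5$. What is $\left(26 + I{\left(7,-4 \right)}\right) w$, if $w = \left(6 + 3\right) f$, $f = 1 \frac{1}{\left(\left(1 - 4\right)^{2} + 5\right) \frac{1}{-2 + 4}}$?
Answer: $\frac{801}{7} \approx 114.43$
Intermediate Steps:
$I{\left(k,o \right)} = 63$ ($I{\left(k,o \right)} = 9 \left(2 + 5\right) = 9 \cdot 7 = 63$)
$f = \frac{1}{7}$ ($f = 1 \frac{1}{\left(\left(-3\right)^{2} + 5\right) \frac{1}{2}} = 1 \frac{1}{\left(9 + 5\right) \frac{1}{2}} = 1 \frac{1}{14 \cdot \frac{1}{2}} = 1 \cdot \frac{1}{7} = \frac{1}{7} \approx 0.14286$)
$w = \frac{9}{7}$ ($w = \left(6 + 3\right) \frac{1}{7} = 9 \cdot \frac{1}{7} = \frac{9}{7} \approx 1.2857$)
$\left(26 + I{\left(7,-4 \right)}\right) w = \left(26 + 63\right) \frac{9}{7} = 89 \cdot \frac{9}{7} = \frac{801}{7}$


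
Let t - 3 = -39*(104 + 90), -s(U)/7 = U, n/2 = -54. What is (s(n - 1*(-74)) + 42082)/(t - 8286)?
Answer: -42320/15849 ≈ -2.6702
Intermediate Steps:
n = -108 (n = 2*(-54) = -108)
s(U) = -7*U
t = -7563 (t = 3 - 39*(104 + 90) = 3 - 39*194 = 3 - 7566 = -7563)
(s(n - 1*(-74)) + 42082)/(t - 8286) = (-7*(-108 - 1*(-74)) + 42082)/(-7563 - 8286) = (-7*(-108 + 74) + 42082)/(-15849) = (-7*(-34) + 42082)*(-1/15849) = (238 + 42082)*(-1/15849) = 42320*(-1/15849) = -42320/15849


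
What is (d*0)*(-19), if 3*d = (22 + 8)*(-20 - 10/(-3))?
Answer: 0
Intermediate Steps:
d = -500/3 (d = ((22 + 8)*(-20 - 10/(-3)))/3 = (30*(-20 - 10*(-⅓)))/3 = (30*(-20 + 10/3))/3 = (30*(-50/3))/3 = (⅓)*(-500) = -500/3 ≈ -166.67)
(d*0)*(-19) = -500/3*0*(-19) = 0*(-19) = 0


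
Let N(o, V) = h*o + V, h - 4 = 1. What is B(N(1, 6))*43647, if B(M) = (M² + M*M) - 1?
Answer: 10518927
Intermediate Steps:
h = 5 (h = 4 + 1 = 5)
N(o, V) = V + 5*o (N(o, V) = 5*o + V = V + 5*o)
B(M) = -1 + 2*M² (B(M) = (M² + M²) - 1 = 2*M² - 1 = -1 + 2*M²)
B(N(1, 6))*43647 = (-1 + 2*(6 + 5*1)²)*43647 = (-1 + 2*(6 + 5)²)*43647 = (-1 + 2*11²)*43647 = (-1 + 2*121)*43647 = (-1 + 242)*43647 = 241*43647 = 10518927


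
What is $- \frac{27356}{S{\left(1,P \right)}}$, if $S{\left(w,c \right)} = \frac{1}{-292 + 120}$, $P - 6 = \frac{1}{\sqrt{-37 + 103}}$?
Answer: $4705232$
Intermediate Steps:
$P = 6 + \frac{\sqrt{66}}{66}$ ($P = 6 + \frac{1}{\sqrt{-37 + 103}} = 6 + \frac{1}{\sqrt{66}} = 6 + \frac{\sqrt{66}}{66} \approx 6.1231$)
$S{\left(w,c \right)} = - \frac{1}{172}$ ($S{\left(w,c \right)} = \frac{1}{-172} = - \frac{1}{172}$)
$- \frac{27356}{S{\left(1,P \right)}} = - \frac{27356}{- \frac{1}{172}} = \left(-27356\right) \left(-172\right) = 4705232$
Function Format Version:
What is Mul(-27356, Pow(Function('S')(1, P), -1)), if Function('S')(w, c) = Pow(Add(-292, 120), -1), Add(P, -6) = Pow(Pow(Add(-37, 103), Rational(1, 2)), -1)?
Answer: 4705232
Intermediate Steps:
P = Add(6, Mul(Rational(1, 66), Pow(66, Rational(1, 2)))) (P = Add(6, Pow(Pow(Add(-37, 103), Rational(1, 2)), -1)) = Add(6, Pow(Pow(66, Rational(1, 2)), -1)) = Add(6, Mul(Rational(1, 66), Pow(66, Rational(1, 2)))) ≈ 6.1231)
Function('S')(w, c) = Rational(-1, 172) (Function('S')(w, c) = Pow(-172, -1) = Rational(-1, 172))
Mul(-27356, Pow(Function('S')(1, P), -1)) = Mul(-27356, Pow(Rational(-1, 172), -1)) = Mul(-27356, -172) = 4705232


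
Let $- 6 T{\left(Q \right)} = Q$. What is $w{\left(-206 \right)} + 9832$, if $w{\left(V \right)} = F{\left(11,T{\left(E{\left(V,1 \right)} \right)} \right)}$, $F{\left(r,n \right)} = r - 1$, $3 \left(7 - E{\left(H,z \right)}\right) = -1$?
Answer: $9842$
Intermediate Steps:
$E{\left(H,z \right)} = \frac{22}{3}$ ($E{\left(H,z \right)} = 7 - - \frac{1}{3} = 7 + \frac{1}{3} = \frac{22}{3}$)
$T{\left(Q \right)} = - \frac{Q}{6}$
$F{\left(r,n \right)} = -1 + r$
$w{\left(V \right)} = 10$ ($w{\left(V \right)} = -1 + 11 = 10$)
$w{\left(-206 \right)} + 9832 = 10 + 9832 = 9842$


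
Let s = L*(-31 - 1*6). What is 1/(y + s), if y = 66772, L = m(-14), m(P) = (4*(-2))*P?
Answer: 1/62628 ≈ 1.5967e-5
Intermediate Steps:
m(P) = -8*P
L = 112 (L = -8*(-14) = 112)
s = -4144 (s = 112*(-31 - 1*6) = 112*(-31 - 6) = 112*(-37) = -4144)
1/(y + s) = 1/(66772 - 4144) = 1/62628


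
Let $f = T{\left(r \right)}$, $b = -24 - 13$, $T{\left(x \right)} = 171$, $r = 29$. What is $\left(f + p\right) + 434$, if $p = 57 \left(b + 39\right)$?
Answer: $719$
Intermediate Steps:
$b = -37$ ($b = -24 - 13 = -37$)
$f = 171$
$p = 114$ ($p = 57 \left(-37 + 39\right) = 57 \cdot 2 = 114$)
$\left(f + p\right) + 434 = \left(171 + 114\right) + 434 = 285 + 434 = 719$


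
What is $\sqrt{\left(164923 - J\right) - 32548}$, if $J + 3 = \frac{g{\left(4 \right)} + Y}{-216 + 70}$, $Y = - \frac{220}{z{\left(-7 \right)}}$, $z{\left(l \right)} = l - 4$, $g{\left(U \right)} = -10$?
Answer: $\frac{\sqrt{705442727}}{73} \approx 363.84$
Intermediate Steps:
$z{\left(l \right)} = -4 + l$
$Y = 20$ ($Y = - \frac{220}{-4 - 7} = - \frac{220}{-11} = \left(-220\right) \left(- \frac{1}{11}\right) = 20$)
$J = - \frac{224}{73}$ ($J = -3 + \frac{-10 + 20}{-216 + 70} = -3 + \frac{1}{-146} \cdot 10 = -3 - \frac{5}{73} = - \frac{224}{73} \approx -3.0685$)
$\sqrt{\left(164923 - J\right) - 32548} = \sqrt{\left(164923 - - \frac{224}{73}\right) - 32548} = \sqrt{\left(164923 + \frac{224}{73}\right) - 32548} = \sqrt{\frac{12039603}{73} - 32548} = \sqrt{\frac{9663599}{73}} = \frac{\sqrt{705442727}}{73}$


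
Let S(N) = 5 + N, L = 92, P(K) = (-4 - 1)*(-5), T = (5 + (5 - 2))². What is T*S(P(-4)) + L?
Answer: 2012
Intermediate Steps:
T = 64 (T = (5 + 3)² = 8² = 64)
P(K) = 25 (P(K) = -5*(-5) = 25)
T*S(P(-4)) + L = 64*(5 + 25) + 92 = 64*30 + 92 = 1920 + 92 = 2012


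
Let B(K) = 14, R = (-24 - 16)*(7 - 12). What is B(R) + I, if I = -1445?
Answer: -1431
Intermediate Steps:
R = 200 (R = -40*(-5) = 200)
B(R) + I = 14 - 1445 = -1431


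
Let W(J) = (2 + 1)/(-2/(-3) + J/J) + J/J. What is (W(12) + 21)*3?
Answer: 357/5 ≈ 71.400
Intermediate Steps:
W(J) = 14/5 (W(J) = 3/(-2*(-⅓) + 1) + 1 = 3/(⅔ + 1) + 1 = 3/(5/3) + 1 = 3*(⅗) + 1 = 9/5 + 1 = 14/5)
(W(12) + 21)*3 = (14/5 + 21)*3 = (119/5)*3 = 357/5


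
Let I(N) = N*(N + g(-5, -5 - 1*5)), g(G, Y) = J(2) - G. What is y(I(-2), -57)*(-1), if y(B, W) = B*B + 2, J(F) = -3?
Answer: -2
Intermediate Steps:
g(G, Y) = -3 - G
I(N) = N*(2 + N) (I(N) = N*(N + (-3 - 1*(-5))) = N*(N + (-3 + 5)) = N*(N + 2) = N*(2 + N))
y(B, W) = 2 + B² (y(B, W) = B² + 2 = 2 + B²)
y(I(-2), -57)*(-1) = (2 + (-2*(2 - 2))²)*(-1) = (2 + (-2*0)²)*(-1) = (2 + 0²)*(-1) = (2 + 0)*(-1) = 2*(-1) = -2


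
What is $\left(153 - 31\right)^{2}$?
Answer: $14884$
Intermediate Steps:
$\left(153 - 31\right)^{2} = 122^{2} = 14884$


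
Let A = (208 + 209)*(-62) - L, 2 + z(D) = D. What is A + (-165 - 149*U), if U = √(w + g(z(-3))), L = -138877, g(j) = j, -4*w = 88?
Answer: 112858 - 447*I*√3 ≈ 1.1286e+5 - 774.23*I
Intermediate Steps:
w = -22 (w = -¼*88 = -22)
z(D) = -2 + D
U = 3*I*√3 (U = √(-22 + (-2 - 3)) = √(-22 - 5) = √(-27) = 3*I*√3 ≈ 5.1962*I)
A = 113023 (A = (208 + 209)*(-62) - 1*(-138877) = 417*(-62) + 138877 = -25854 + 138877 = 113023)
A + (-165 - 149*U) = 113023 + (-165 - 447*I*√3) = 112858 - 447*I*√3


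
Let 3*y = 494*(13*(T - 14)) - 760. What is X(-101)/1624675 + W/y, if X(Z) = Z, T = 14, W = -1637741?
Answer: 1596478100153/246950600 ≈ 6464.8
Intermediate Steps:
y = -760/3 (y = (494*(13*(14 - 14)) - 760)/3 = (494*(13*0) - 760)/3 = (494*0 - 760)/3 = (0 - 760)/3 = (1/3)*(-760) = -760/3 ≈ -253.33)
X(-101)/1624675 + W/y = -101/1624675 - 1637741/(-760/3) = -101*1/1624675 - 1637741*(-3/760) = -101/1624675 + 4913223/760 = 1596478100153/246950600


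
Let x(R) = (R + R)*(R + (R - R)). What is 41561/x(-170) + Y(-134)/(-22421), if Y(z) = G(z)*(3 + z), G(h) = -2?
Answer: 916695581/1295933800 ≈ 0.70736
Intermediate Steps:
x(R) = 2*R² (x(R) = (2*R)*(R + 0) = (2*R)*R = 2*R²)
Y(z) = -6 - 2*z (Y(z) = -2*(3 + z) = -6 - 2*z)
41561/x(-170) + Y(-134)/(-22421) = 41561/((2*(-170)²)) + (-6 - 2*(-134))/(-22421) = 41561/((2*28900)) + (-6 + 268)*(-1/22421) = 41561/57800 + 262*(-1/22421) = 41561*(1/57800) - 262/22421 = 41561/57800 - 262/22421 = 916695581/1295933800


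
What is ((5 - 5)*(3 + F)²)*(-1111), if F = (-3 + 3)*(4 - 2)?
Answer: 0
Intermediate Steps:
F = 0 (F = 0*2 = 0)
((5 - 5)*(3 + F)²)*(-1111) = ((5 - 5)*(3 + 0)²)*(-1111) = (0*3²)*(-1111) = (0*9)*(-1111) = 0*(-1111) = 0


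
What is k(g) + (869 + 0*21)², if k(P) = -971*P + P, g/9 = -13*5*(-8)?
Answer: -3784439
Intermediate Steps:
g = 4680 (g = 9*(-13*5*(-8)) = 9*(-65*(-8)) = 9*520 = 4680)
k(P) = -970*P
k(g) + (869 + 0*21)² = -970*4680 + (869 + 0*21)² = -4539600 + (869 + 0)² = -4539600 + 869² = -4539600 + 755161 = -3784439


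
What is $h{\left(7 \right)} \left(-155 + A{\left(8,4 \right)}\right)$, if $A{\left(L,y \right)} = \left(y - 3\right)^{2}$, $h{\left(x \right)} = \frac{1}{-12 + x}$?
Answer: $\frac{154}{5} \approx 30.8$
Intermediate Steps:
$A{\left(L,y \right)} = \left(-3 + y\right)^{2}$
$h{\left(7 \right)} \left(-155 + A{\left(8,4 \right)}\right) = \frac{-155 + \left(-3 + 4\right)^{2}}{-12 + 7} = \frac{-155 + 1^{2}}{-5} = - \frac{-155 + 1}{5} = \left(- \frac{1}{5}\right) \left(-154\right) = \frac{154}{5}$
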